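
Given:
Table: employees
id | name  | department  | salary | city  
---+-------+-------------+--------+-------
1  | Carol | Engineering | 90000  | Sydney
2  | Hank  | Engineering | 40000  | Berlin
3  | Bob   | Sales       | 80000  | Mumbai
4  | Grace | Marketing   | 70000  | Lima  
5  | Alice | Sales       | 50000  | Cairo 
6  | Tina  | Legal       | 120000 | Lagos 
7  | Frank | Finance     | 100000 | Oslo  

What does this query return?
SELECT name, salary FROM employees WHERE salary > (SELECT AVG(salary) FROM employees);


Subquery: AVG(salary) = 78571.43
Filtering: salary > 78571.43
  Carol (90000) -> MATCH
  Bob (80000) -> MATCH
  Tina (120000) -> MATCH
  Frank (100000) -> MATCH


4 rows:
Carol, 90000
Bob, 80000
Tina, 120000
Frank, 100000


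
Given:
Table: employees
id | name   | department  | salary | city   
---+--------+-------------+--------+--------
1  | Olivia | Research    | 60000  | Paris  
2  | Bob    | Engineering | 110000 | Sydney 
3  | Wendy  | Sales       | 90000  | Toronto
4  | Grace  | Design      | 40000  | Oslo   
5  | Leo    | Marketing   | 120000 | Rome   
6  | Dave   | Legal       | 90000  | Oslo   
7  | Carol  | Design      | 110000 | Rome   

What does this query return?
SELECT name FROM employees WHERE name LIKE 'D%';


LIKE 'D%' matches names starting with 'D'
Matching: 1

1 rows:
Dave


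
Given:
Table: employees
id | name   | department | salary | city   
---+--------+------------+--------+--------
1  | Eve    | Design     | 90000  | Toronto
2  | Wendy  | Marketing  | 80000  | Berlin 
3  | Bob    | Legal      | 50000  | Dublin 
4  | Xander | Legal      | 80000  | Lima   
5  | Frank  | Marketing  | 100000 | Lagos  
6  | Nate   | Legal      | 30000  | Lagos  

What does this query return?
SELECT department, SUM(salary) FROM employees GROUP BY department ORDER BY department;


Summing salary within each department:
  Design: 90000 = 90000
  Legal: 50000 + 80000 + 30000 = 160000
  Marketing: 80000 + 100000 = 180000


3 groups:
Design, 90000
Legal, 160000
Marketing, 180000


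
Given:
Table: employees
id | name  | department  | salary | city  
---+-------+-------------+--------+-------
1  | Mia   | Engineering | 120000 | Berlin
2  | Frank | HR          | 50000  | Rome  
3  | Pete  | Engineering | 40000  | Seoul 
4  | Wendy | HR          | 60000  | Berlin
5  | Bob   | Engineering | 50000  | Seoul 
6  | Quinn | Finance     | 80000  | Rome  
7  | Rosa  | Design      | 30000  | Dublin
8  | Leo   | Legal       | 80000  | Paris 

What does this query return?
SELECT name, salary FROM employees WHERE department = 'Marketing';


Filtering: department = 'Marketing'
Matching rows: 0

Empty result set (0 rows)


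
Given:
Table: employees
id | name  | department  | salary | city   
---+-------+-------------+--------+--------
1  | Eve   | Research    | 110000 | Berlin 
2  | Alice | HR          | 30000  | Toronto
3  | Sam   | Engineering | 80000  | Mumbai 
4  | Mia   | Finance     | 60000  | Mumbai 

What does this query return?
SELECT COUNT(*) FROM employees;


COUNT(*) counts all rows

4


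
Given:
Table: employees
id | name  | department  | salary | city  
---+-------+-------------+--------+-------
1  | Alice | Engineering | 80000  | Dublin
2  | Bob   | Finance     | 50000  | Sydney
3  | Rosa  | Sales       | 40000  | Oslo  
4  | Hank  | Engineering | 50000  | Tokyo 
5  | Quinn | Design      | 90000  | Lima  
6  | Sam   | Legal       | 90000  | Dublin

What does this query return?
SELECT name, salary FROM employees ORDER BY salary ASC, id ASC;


Sorting by salary ASC, then id ASC for ties

6 rows:
Rosa, 40000
Bob, 50000
Hank, 50000
Alice, 80000
Quinn, 90000
Sam, 90000


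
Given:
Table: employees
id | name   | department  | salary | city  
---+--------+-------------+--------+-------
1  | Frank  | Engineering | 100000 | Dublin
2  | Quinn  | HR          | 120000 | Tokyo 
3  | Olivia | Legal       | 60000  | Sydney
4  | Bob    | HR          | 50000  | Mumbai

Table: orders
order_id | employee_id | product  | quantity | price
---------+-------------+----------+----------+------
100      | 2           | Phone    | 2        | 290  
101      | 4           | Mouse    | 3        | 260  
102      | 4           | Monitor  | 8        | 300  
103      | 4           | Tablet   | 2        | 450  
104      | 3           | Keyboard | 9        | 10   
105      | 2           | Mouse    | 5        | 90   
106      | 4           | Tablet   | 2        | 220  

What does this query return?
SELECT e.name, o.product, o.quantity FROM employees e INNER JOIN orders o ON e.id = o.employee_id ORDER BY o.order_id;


Joining employees.id = orders.employee_id:
  employee Quinn (id=2) -> order Phone
  employee Bob (id=4) -> order Mouse
  employee Bob (id=4) -> order Monitor
  employee Bob (id=4) -> order Tablet
  employee Olivia (id=3) -> order Keyboard
  employee Quinn (id=2) -> order Mouse
  employee Bob (id=4) -> order Tablet


7 rows:
Quinn, Phone, 2
Bob, Mouse, 3
Bob, Monitor, 8
Bob, Tablet, 2
Olivia, Keyboard, 9
Quinn, Mouse, 5
Bob, Tablet, 2


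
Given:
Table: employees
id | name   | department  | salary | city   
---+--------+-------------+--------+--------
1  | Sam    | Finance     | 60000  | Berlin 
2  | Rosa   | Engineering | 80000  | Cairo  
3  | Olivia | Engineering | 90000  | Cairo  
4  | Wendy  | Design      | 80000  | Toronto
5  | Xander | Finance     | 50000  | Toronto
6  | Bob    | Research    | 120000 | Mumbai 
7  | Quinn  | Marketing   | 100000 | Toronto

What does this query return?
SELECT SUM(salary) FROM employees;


SUM(salary) = 60000 + 80000 + 90000 + 80000 + 50000 + 120000 + 100000 = 580000

580000


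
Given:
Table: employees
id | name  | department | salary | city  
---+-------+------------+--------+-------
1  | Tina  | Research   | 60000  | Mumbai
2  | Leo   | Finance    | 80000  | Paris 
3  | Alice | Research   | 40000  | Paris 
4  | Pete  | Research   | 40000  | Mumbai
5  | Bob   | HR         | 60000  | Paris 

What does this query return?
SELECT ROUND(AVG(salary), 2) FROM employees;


SUM(salary) = 280000
COUNT = 5
ROUND(AVG, 2) = ROUND(280000 / 5, 2) = 56000.0

56000.0


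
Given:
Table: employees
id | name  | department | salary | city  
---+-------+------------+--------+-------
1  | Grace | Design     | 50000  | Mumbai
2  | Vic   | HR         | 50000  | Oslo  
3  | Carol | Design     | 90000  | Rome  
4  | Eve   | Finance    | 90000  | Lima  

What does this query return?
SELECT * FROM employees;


SELECT * returns all 4 rows with all columns

4 rows:
1, Grace, Design, 50000, Mumbai
2, Vic, HR, 50000, Oslo
3, Carol, Design, 90000, Rome
4, Eve, Finance, 90000, Lima


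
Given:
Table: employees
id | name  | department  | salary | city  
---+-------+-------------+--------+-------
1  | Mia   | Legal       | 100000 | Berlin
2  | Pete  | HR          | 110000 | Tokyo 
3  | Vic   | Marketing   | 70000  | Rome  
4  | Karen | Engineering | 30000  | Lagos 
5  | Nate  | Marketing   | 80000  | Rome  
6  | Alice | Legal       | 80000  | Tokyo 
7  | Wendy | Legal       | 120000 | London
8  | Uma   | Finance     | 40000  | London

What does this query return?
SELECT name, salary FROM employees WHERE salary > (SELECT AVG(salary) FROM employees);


Subquery: AVG(salary) = 78750.0
Filtering: salary > 78750.0
  Mia (100000) -> MATCH
  Pete (110000) -> MATCH
  Nate (80000) -> MATCH
  Alice (80000) -> MATCH
  Wendy (120000) -> MATCH


5 rows:
Mia, 100000
Pete, 110000
Nate, 80000
Alice, 80000
Wendy, 120000


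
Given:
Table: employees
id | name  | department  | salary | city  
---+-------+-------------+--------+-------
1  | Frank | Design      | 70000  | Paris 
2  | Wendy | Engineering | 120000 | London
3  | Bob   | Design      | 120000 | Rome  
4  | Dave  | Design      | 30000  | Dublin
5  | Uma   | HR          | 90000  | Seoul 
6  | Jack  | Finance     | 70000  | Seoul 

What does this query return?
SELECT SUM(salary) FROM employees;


SUM(salary) = 70000 + 120000 + 120000 + 30000 + 90000 + 70000 = 500000

500000


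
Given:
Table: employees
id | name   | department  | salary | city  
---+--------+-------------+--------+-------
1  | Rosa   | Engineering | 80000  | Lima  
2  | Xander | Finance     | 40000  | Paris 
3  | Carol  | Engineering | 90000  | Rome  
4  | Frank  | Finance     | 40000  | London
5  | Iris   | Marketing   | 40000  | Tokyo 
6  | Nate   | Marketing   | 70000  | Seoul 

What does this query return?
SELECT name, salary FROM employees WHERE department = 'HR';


Filtering: department = 'HR'
Matching rows: 0

Empty result set (0 rows)


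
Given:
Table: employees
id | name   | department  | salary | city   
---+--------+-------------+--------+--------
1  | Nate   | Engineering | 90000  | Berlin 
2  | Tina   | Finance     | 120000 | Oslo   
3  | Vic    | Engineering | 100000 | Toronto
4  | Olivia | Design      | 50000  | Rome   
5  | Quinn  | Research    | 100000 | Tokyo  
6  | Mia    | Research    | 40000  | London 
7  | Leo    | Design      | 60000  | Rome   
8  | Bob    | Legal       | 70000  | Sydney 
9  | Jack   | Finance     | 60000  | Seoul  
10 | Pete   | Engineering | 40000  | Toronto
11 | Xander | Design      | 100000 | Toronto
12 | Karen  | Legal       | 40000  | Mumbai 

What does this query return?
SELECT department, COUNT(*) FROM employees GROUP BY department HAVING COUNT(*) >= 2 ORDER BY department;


Groups with count >= 2:
  Design: 3 -> PASS
  Engineering: 3 -> PASS
  Finance: 2 -> PASS
  Legal: 2 -> PASS
  Research: 2 -> PASS


5 groups:
Design, 3
Engineering, 3
Finance, 2
Legal, 2
Research, 2


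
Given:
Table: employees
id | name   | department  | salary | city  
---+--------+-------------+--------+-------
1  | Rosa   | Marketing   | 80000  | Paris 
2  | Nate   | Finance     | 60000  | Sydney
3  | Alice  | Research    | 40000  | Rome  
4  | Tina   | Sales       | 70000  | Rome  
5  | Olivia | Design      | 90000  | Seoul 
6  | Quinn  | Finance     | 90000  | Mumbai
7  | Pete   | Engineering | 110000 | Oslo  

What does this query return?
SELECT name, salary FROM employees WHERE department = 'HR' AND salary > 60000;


Filtering: department = 'HR' AND salary > 60000
Matching: 0 rows

Empty result set (0 rows)


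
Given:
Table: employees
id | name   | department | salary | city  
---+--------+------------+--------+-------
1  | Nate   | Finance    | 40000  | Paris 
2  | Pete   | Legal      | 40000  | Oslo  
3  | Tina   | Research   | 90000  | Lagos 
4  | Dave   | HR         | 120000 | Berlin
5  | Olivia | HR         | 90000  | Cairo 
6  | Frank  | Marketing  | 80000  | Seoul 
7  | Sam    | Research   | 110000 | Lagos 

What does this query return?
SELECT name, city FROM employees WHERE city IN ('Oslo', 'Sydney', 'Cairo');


Filtering: city IN ('Oslo', 'Sydney', 'Cairo')
Matching: 2 rows

2 rows:
Pete, Oslo
Olivia, Cairo


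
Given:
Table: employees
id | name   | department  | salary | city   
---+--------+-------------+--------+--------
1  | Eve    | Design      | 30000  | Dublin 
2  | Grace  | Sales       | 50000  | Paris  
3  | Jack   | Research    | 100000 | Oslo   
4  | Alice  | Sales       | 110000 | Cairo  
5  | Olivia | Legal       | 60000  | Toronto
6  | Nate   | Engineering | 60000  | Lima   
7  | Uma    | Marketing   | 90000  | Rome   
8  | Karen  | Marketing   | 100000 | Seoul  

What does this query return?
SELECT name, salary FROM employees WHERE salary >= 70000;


Filtering: salary >= 70000
Matching: 4 rows

4 rows:
Jack, 100000
Alice, 110000
Uma, 90000
Karen, 100000


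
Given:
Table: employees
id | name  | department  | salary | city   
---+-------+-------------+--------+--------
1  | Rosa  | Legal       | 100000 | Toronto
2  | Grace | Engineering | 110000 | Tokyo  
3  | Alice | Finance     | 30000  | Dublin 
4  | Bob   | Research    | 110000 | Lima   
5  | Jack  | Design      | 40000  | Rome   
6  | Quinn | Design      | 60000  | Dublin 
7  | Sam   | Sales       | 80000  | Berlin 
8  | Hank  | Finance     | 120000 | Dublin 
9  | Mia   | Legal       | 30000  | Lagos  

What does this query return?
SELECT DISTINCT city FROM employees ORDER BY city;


All 'city' values (row order): Toronto, Tokyo, Dublin, Lima, Rome, Dublin, Berlin, Dublin, Lagos
Removing duplicates leaves 7 unique value(s).

7 values:
Berlin
Dublin
Lagos
Lima
Rome
Tokyo
Toronto


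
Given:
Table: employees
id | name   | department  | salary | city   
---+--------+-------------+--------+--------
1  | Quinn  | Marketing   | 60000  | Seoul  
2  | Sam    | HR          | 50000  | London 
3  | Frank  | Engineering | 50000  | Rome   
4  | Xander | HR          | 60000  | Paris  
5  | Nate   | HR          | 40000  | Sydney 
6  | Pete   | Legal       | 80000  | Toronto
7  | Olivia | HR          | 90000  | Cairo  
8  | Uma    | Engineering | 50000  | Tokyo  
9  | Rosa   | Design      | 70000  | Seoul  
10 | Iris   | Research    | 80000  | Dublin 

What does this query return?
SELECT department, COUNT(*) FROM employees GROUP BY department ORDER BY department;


Assigning each row to its department group:
  Quinn -> Marketing
  Sam -> HR
  Frank -> Engineering
  Xander -> HR
  Nate -> HR
  Pete -> Legal
  Olivia -> HR
  Uma -> Engineering
  Rosa -> Design
  Iris -> Research


6 groups:
Design, 1
Engineering, 2
HR, 4
Legal, 1
Marketing, 1
Research, 1


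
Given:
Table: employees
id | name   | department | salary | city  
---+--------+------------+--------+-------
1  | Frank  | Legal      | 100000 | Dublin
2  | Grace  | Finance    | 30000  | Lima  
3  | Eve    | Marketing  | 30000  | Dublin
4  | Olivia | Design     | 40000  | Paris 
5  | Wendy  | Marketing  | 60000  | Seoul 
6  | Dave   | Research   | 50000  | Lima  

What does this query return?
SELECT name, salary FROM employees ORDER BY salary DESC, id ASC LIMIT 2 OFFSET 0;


Sort by salary DESC (id ASC tiebreak), then skip 0 and take 2
Rows 1 through 2

2 rows:
Frank, 100000
Wendy, 60000


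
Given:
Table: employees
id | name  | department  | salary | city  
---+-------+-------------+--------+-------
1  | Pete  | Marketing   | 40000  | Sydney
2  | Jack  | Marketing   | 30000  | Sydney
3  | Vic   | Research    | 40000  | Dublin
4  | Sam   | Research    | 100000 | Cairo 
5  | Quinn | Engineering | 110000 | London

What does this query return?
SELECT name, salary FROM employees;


Projecting columns: name, salary

5 rows:
Pete, 40000
Jack, 30000
Vic, 40000
Sam, 100000
Quinn, 110000


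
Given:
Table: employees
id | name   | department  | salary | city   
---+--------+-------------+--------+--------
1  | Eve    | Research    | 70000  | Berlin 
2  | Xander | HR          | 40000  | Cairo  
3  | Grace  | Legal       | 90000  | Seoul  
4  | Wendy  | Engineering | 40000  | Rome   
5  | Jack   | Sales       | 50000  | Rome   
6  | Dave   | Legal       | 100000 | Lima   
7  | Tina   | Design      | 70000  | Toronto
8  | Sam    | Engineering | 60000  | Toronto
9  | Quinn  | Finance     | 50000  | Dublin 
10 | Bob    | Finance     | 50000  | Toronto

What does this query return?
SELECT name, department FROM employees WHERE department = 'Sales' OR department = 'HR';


Filtering: department = 'Sales' OR 'HR'
Matching: 2 rows

2 rows:
Xander, HR
Jack, Sales


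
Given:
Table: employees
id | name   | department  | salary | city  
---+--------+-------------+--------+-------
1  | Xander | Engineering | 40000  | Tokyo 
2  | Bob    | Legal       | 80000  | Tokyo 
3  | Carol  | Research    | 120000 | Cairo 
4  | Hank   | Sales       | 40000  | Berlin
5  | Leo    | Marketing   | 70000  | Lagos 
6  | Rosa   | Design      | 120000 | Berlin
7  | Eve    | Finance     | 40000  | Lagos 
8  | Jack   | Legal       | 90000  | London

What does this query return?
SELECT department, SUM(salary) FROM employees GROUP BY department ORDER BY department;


Summing salary within each department:
  Design: 120000 = 120000
  Engineering: 40000 = 40000
  Finance: 40000 = 40000
  Legal: 80000 + 90000 = 170000
  Marketing: 70000 = 70000
  Research: 120000 = 120000
  Sales: 40000 = 40000


7 groups:
Design, 120000
Engineering, 40000
Finance, 40000
Legal, 170000
Marketing, 70000
Research, 120000
Sales, 40000


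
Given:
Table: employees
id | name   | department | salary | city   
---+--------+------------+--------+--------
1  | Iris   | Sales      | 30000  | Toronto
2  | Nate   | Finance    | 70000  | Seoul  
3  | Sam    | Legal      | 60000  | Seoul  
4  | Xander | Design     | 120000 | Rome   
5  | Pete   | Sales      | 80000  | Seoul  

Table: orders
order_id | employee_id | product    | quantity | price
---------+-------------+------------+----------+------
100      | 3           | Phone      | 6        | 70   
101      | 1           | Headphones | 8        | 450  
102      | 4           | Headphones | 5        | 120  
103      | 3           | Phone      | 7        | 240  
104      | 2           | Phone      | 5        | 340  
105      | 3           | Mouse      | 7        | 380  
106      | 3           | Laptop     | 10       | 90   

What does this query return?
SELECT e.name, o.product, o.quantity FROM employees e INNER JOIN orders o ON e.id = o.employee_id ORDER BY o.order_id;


Joining employees.id = orders.employee_id:
  employee Sam (id=3) -> order Phone
  employee Iris (id=1) -> order Headphones
  employee Xander (id=4) -> order Headphones
  employee Sam (id=3) -> order Phone
  employee Nate (id=2) -> order Phone
  employee Sam (id=3) -> order Mouse
  employee Sam (id=3) -> order Laptop


7 rows:
Sam, Phone, 6
Iris, Headphones, 8
Xander, Headphones, 5
Sam, Phone, 7
Nate, Phone, 5
Sam, Mouse, 7
Sam, Laptop, 10


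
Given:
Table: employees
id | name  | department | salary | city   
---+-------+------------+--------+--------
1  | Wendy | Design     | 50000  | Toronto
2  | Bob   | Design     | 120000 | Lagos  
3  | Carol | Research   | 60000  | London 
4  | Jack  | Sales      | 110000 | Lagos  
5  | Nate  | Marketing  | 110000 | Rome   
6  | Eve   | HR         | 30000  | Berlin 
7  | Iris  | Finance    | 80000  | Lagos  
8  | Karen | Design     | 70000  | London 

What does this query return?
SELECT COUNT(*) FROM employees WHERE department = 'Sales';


Counting rows where department = 'Sales'
  Jack -> MATCH


1


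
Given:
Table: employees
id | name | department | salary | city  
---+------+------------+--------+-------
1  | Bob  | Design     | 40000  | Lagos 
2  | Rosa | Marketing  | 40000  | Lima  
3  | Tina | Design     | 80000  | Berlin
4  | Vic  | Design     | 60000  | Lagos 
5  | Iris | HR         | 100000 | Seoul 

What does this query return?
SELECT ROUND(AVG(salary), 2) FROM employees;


SUM(salary) = 320000
COUNT = 5
ROUND(AVG, 2) = ROUND(320000 / 5, 2) = 64000.0

64000.0


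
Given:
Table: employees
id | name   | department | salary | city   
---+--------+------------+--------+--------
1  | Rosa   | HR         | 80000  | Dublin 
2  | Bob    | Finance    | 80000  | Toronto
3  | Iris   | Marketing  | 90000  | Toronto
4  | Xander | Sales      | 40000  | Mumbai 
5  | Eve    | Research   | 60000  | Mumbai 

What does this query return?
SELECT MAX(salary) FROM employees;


Salaries: 80000, 80000, 90000, 40000, 60000
MAX = 90000

90000


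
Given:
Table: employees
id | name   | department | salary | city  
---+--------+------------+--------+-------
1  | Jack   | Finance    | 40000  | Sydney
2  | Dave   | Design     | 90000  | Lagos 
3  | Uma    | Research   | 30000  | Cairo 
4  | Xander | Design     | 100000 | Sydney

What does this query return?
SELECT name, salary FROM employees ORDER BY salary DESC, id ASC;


Sorting by salary DESC, then id ASC for ties

4 rows:
Xander, 100000
Dave, 90000
Jack, 40000
Uma, 30000


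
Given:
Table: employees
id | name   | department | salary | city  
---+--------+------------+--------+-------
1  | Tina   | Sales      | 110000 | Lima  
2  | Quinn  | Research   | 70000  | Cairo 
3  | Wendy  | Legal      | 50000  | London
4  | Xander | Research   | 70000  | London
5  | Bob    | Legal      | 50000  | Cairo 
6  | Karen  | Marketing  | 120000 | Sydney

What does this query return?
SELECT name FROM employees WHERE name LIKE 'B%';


LIKE 'B%' matches names starting with 'B'
Matching: 1

1 rows:
Bob


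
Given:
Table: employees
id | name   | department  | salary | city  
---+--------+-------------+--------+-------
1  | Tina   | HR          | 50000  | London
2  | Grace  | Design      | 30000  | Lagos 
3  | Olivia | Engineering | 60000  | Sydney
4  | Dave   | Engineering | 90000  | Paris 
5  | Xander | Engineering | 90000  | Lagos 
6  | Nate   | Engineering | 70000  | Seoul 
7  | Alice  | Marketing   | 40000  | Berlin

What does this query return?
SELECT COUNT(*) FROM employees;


COUNT(*) counts all rows

7


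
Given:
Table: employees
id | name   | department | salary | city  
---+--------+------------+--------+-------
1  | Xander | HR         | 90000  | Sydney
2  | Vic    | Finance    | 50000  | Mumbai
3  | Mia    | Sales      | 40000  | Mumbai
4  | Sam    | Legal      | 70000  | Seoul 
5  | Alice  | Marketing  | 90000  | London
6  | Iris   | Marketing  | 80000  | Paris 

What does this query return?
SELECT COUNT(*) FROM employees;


COUNT(*) counts all rows

6


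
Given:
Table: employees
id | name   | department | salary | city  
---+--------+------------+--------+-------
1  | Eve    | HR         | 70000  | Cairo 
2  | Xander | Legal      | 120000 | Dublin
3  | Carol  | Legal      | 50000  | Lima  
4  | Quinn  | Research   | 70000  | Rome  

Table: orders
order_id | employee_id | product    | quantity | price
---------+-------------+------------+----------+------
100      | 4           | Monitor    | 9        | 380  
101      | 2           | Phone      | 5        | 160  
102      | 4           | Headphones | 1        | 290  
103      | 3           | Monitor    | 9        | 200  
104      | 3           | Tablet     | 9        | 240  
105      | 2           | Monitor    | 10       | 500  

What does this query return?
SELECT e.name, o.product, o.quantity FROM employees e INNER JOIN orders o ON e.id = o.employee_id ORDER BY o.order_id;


Joining employees.id = orders.employee_id:
  employee Quinn (id=4) -> order Monitor
  employee Xander (id=2) -> order Phone
  employee Quinn (id=4) -> order Headphones
  employee Carol (id=3) -> order Monitor
  employee Carol (id=3) -> order Tablet
  employee Xander (id=2) -> order Monitor


6 rows:
Quinn, Monitor, 9
Xander, Phone, 5
Quinn, Headphones, 1
Carol, Monitor, 9
Carol, Tablet, 9
Xander, Monitor, 10


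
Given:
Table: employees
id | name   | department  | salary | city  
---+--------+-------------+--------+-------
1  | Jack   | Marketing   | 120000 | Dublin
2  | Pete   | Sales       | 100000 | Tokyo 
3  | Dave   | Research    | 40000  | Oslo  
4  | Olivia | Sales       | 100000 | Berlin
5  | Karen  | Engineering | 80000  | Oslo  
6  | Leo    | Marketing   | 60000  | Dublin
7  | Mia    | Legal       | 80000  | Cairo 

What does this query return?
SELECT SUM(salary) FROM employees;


SUM(salary) = 120000 + 100000 + 40000 + 100000 + 80000 + 60000 + 80000 = 580000

580000


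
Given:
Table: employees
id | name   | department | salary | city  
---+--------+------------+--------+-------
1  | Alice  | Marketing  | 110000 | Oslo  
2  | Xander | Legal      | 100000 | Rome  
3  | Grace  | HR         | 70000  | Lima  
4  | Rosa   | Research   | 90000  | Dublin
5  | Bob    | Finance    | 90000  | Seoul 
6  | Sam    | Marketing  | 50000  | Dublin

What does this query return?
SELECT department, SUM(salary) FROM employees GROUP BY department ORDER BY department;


Summing salary within each department:
  Finance: 90000 = 90000
  HR: 70000 = 70000
  Legal: 100000 = 100000
  Marketing: 110000 + 50000 = 160000
  Research: 90000 = 90000


5 groups:
Finance, 90000
HR, 70000
Legal, 100000
Marketing, 160000
Research, 90000


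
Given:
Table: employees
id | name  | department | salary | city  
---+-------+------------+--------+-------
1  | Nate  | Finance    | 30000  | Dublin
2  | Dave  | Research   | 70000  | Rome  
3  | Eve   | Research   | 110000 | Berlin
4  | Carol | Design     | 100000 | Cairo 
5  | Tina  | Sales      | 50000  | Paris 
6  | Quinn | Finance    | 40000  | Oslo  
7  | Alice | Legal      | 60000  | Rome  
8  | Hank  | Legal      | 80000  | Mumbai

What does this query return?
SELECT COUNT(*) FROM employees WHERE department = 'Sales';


Counting rows where department = 'Sales'
  Tina -> MATCH


1


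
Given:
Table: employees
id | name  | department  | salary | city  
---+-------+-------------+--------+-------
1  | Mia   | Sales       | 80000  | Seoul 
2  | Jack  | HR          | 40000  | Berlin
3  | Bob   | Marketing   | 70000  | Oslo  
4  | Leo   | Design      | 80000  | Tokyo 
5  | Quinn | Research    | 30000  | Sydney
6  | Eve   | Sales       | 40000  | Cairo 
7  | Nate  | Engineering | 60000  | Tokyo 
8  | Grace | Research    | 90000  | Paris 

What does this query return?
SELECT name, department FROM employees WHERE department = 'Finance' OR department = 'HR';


Filtering: department = 'Finance' OR 'HR'
Matching: 1 rows

1 rows:
Jack, HR


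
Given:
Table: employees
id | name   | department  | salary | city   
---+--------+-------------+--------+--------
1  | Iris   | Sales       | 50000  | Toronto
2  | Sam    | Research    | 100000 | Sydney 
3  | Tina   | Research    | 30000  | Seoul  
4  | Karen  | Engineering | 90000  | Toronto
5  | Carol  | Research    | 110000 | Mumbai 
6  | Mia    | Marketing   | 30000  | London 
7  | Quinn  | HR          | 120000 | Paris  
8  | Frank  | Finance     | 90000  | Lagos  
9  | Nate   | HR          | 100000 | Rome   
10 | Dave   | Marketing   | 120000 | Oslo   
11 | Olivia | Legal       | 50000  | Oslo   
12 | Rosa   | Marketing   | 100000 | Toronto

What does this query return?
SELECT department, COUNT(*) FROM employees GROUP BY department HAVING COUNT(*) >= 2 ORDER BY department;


Groups with count >= 2:
  HR: 2 -> PASS
  Marketing: 3 -> PASS
  Research: 3 -> PASS
  Engineering: 1 -> filtered out
  Finance: 1 -> filtered out
  Legal: 1 -> filtered out
  Sales: 1 -> filtered out


3 groups:
HR, 2
Marketing, 3
Research, 3


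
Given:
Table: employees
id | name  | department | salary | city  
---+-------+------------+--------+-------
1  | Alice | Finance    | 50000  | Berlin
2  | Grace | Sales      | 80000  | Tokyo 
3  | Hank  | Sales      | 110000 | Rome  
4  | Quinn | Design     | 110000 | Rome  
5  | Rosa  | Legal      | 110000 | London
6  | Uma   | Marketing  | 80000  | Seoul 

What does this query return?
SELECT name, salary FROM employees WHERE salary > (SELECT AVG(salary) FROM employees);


Subquery: AVG(salary) = 90000.0
Filtering: salary > 90000.0
  Hank (110000) -> MATCH
  Quinn (110000) -> MATCH
  Rosa (110000) -> MATCH


3 rows:
Hank, 110000
Quinn, 110000
Rosa, 110000


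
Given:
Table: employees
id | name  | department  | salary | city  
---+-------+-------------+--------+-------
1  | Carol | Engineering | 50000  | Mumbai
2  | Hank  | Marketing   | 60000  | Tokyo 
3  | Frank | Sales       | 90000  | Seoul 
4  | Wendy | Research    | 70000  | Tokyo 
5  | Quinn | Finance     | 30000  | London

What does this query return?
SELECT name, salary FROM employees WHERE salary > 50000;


Filtering: salary > 50000
Matching: 3 rows

3 rows:
Hank, 60000
Frank, 90000
Wendy, 70000


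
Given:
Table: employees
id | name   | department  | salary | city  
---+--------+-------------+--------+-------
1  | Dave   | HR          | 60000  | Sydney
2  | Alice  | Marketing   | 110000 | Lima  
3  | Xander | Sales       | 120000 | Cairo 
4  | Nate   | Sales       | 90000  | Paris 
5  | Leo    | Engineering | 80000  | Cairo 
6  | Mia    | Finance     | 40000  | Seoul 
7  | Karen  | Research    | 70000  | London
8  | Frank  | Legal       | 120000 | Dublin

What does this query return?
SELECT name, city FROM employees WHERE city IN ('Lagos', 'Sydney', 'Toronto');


Filtering: city IN ('Lagos', 'Sydney', 'Toronto')
Matching: 1 rows

1 rows:
Dave, Sydney


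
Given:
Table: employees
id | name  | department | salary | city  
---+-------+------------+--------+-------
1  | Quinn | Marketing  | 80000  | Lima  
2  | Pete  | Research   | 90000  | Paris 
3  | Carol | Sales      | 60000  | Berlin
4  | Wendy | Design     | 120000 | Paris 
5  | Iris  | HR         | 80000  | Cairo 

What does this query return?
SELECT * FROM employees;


SELECT * returns all 5 rows with all columns

5 rows:
1, Quinn, Marketing, 80000, Lima
2, Pete, Research, 90000, Paris
3, Carol, Sales, 60000, Berlin
4, Wendy, Design, 120000, Paris
5, Iris, HR, 80000, Cairo


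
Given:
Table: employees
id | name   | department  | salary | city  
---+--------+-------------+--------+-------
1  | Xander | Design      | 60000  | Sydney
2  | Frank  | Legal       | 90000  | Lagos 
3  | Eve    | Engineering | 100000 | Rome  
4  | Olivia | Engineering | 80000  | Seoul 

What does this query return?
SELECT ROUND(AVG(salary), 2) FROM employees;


SUM(salary) = 330000
COUNT = 4
ROUND(AVG, 2) = ROUND(330000 / 4, 2) = 82500.0

82500.0


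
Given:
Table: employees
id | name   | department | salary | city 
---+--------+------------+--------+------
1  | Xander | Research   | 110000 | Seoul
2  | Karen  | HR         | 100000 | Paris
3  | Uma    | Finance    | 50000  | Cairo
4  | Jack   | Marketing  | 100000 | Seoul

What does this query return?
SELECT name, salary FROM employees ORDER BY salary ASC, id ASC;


Sorting by salary ASC, then id ASC for ties

4 rows:
Uma, 50000
Karen, 100000
Jack, 100000
Xander, 110000


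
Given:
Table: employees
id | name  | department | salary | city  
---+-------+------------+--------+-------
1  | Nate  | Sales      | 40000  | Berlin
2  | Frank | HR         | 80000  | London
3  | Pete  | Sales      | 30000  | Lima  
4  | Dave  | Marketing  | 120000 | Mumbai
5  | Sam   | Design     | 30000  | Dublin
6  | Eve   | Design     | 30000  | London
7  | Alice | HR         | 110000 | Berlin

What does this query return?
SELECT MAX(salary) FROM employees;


Salaries: 40000, 80000, 30000, 120000, 30000, 30000, 110000
MAX = 120000

120000


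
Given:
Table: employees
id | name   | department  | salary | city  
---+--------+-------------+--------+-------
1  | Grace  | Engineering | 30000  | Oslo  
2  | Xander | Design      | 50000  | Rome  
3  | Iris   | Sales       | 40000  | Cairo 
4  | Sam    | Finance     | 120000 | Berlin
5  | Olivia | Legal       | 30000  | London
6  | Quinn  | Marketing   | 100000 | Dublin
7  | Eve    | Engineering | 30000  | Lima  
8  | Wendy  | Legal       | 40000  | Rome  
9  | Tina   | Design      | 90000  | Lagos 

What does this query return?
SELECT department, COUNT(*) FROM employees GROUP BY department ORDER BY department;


Assigning each row to its department group:
  Grace -> Engineering
  Xander -> Design
  Iris -> Sales
  Sam -> Finance
  Olivia -> Legal
  Quinn -> Marketing
  Eve -> Engineering
  Wendy -> Legal
  Tina -> Design


6 groups:
Design, 2
Engineering, 2
Finance, 1
Legal, 2
Marketing, 1
Sales, 1


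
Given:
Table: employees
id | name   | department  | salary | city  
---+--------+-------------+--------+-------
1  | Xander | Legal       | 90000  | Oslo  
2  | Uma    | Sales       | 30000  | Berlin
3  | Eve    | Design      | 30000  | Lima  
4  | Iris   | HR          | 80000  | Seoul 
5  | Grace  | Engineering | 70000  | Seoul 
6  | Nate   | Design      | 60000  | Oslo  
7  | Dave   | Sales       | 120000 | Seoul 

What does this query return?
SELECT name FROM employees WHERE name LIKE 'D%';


LIKE 'D%' matches names starting with 'D'
Matching: 1

1 rows:
Dave


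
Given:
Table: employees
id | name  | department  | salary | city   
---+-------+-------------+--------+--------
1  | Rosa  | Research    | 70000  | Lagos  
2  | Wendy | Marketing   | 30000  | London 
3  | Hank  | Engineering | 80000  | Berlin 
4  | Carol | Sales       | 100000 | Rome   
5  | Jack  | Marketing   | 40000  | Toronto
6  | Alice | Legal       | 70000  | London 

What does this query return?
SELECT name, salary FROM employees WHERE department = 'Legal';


Filtering: department = 'Legal'
Matching rows: 1

1 rows:
Alice, 70000


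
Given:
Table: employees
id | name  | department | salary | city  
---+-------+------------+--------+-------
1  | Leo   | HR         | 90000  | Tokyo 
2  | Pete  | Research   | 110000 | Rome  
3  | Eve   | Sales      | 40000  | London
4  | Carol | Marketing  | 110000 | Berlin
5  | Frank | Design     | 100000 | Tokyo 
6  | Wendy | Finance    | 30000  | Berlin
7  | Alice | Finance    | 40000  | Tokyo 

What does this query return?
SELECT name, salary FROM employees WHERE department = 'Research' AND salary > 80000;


Filtering: department = 'Research' AND salary > 80000
Matching: 1 rows

1 rows:
Pete, 110000


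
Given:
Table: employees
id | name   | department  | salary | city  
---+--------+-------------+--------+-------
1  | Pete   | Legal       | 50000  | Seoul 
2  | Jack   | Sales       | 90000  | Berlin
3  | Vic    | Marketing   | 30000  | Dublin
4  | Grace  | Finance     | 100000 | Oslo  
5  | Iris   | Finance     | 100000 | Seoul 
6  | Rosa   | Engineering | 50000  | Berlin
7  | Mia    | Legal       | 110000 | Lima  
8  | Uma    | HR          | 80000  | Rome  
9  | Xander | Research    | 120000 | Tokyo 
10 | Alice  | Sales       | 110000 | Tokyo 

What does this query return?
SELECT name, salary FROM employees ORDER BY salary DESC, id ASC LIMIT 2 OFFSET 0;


Sort by salary DESC (id ASC tiebreak), then skip 0 and take 2
Rows 1 through 2

2 rows:
Xander, 120000
Mia, 110000


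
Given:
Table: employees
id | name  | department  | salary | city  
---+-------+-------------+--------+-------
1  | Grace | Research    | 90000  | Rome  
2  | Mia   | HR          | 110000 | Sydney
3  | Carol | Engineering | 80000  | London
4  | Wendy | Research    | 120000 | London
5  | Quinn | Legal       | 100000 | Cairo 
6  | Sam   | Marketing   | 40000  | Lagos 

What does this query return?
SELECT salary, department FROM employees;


Projecting columns: salary, department

6 rows:
90000, Research
110000, HR
80000, Engineering
120000, Research
100000, Legal
40000, Marketing


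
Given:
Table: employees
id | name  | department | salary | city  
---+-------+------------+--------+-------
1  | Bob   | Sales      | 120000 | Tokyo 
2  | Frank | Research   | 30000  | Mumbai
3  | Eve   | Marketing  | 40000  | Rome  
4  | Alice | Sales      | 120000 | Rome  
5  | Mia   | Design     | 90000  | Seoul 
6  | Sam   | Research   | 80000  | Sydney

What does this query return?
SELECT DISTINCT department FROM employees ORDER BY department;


All 'department' values (row order): Sales, Research, Marketing, Sales, Design, Research
Removing duplicates leaves 4 unique value(s).

4 values:
Design
Marketing
Research
Sales


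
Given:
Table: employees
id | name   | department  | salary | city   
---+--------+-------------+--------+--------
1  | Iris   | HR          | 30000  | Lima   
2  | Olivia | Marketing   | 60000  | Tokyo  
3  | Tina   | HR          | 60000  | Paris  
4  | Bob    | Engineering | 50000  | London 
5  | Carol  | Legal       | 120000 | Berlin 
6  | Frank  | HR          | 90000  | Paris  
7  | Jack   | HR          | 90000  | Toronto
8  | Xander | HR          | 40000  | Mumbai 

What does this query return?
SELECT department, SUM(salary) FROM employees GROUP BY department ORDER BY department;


Summing salary within each department:
  Engineering: 50000 = 50000
  HR: 30000 + 60000 + 90000 + 90000 + 40000 = 310000
  Legal: 120000 = 120000
  Marketing: 60000 = 60000


4 groups:
Engineering, 50000
HR, 310000
Legal, 120000
Marketing, 60000


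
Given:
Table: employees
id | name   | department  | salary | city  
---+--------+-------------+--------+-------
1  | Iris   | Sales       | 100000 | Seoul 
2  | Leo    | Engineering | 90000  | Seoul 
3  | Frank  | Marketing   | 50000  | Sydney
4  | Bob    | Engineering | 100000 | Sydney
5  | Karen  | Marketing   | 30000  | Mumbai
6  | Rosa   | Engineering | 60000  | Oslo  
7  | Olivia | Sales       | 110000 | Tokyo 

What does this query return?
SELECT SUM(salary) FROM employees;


SUM(salary) = 100000 + 90000 + 50000 + 100000 + 30000 + 60000 + 110000 = 540000

540000


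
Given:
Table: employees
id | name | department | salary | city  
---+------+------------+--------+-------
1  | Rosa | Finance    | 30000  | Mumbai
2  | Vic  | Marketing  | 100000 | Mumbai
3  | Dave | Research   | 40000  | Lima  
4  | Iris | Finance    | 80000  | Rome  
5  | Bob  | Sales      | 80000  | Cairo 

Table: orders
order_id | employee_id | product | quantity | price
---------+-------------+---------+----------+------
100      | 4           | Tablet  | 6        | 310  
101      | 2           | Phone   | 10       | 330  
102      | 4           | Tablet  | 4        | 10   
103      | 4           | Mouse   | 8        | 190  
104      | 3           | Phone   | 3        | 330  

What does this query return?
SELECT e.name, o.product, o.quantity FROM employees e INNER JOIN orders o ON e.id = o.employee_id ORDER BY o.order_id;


Joining employees.id = orders.employee_id:
  employee Iris (id=4) -> order Tablet
  employee Vic (id=2) -> order Phone
  employee Iris (id=4) -> order Tablet
  employee Iris (id=4) -> order Mouse
  employee Dave (id=3) -> order Phone


5 rows:
Iris, Tablet, 6
Vic, Phone, 10
Iris, Tablet, 4
Iris, Mouse, 8
Dave, Phone, 3


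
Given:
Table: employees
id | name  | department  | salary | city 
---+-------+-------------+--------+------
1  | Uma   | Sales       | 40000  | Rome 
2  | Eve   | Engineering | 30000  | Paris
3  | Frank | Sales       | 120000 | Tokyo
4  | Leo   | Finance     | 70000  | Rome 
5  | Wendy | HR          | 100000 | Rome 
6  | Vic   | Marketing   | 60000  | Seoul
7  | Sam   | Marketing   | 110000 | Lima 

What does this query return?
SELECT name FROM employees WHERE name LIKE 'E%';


LIKE 'E%' matches names starting with 'E'
Matching: 1

1 rows:
Eve


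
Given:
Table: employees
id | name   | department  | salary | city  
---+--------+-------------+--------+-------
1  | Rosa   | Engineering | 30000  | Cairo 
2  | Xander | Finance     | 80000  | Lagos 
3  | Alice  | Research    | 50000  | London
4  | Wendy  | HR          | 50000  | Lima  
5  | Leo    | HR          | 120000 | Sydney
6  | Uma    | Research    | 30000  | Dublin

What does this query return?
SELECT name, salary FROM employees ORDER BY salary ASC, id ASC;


Sorting by salary ASC, then id ASC for ties

6 rows:
Rosa, 30000
Uma, 30000
Alice, 50000
Wendy, 50000
Xander, 80000
Leo, 120000


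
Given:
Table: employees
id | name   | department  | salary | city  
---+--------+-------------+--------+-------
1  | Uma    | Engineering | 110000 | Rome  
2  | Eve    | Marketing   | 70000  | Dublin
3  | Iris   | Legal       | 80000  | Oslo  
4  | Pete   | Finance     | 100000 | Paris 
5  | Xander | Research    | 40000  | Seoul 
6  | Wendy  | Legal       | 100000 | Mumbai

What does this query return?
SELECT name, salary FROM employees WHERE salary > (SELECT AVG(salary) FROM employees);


Subquery: AVG(salary) = 83333.33
Filtering: salary > 83333.33
  Uma (110000) -> MATCH
  Pete (100000) -> MATCH
  Wendy (100000) -> MATCH


3 rows:
Uma, 110000
Pete, 100000
Wendy, 100000


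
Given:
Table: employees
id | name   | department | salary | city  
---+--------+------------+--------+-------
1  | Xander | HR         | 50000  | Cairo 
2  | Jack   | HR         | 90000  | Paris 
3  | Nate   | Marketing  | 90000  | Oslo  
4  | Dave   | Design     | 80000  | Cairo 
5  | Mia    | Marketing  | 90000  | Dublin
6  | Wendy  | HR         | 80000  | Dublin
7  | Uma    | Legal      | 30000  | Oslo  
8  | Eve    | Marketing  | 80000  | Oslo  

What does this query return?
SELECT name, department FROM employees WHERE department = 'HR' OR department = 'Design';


Filtering: department = 'HR' OR 'Design'
Matching: 4 rows

4 rows:
Xander, HR
Jack, HR
Dave, Design
Wendy, HR


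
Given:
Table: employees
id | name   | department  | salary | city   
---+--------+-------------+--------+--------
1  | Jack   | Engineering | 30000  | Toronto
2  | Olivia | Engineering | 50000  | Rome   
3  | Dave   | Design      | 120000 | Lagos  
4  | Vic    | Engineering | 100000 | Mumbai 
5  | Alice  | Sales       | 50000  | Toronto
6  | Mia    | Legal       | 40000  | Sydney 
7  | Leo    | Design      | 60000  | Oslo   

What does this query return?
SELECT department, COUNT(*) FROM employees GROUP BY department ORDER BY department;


Assigning each row to its department group:
  Jack -> Engineering
  Olivia -> Engineering
  Dave -> Design
  Vic -> Engineering
  Alice -> Sales
  Mia -> Legal
  Leo -> Design


4 groups:
Design, 2
Engineering, 3
Legal, 1
Sales, 1
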